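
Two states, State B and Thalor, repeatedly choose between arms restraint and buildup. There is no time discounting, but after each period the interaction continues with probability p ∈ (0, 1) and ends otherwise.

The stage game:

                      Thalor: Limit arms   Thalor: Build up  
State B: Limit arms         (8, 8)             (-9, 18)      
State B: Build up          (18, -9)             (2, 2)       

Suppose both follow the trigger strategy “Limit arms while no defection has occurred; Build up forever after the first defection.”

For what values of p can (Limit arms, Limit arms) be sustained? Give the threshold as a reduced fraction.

5/8

With no time discounting, the continuation probability p plays the role of the discount factor.
Grim-trigger IC: 8/(1−p) ≥ 18 + 2p/(1−p) ⇒ p ≥ (18−8)/(18−2) = 5/8.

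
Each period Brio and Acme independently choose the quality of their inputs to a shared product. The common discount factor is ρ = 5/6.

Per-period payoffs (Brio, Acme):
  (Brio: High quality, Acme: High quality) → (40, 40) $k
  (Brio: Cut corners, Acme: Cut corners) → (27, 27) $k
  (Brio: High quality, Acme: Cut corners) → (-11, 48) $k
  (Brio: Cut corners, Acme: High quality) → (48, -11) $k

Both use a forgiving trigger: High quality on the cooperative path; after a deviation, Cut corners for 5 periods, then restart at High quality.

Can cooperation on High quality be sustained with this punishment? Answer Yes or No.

Yes

Comparing payoff streams over the 6 periods until play realigns: cooperate → 40(1+ρ+…+ρ^5); deviate → 48 + 27(ρ+…+ρ^5).
Cooperation is sustained iff (40−27)(ρ+…+ρ^5) ≥ 48−40.
ρ+…+ρ^5 = 5/6·(1−(5/6)^5)/(1−5/6) = 2.9906, and (48−40)/(40−27) = 0.6154.
2.9906 ≥ 0.6154, so cooperation is sustainable.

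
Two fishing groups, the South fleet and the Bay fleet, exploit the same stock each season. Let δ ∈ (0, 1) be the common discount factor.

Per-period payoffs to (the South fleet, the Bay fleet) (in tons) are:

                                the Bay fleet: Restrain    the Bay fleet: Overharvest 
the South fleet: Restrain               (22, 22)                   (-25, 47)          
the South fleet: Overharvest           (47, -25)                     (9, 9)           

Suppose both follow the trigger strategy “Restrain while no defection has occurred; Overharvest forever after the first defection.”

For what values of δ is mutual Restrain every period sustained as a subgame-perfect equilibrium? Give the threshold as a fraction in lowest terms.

One-period gain from deviating is 47 − 22 = 25. The loss is 22 − 9 = 13 in every subsequent period, with present value 13·δ/(1−δ).
Deviation is unprofitable when 13·δ/(1−δ) ≥ 25, i.e. δ/(1−δ) ≥ 25/13.
Equivalently δ ≥ 25/(25+13) = 25/38.

25/38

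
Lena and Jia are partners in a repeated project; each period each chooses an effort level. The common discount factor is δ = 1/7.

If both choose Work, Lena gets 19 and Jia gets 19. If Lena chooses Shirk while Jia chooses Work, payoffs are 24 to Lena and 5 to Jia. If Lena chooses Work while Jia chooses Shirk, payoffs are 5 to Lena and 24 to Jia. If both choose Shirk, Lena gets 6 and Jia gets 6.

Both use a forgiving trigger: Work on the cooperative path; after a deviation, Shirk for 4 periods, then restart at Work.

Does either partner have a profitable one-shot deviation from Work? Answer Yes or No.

IC: δ+…+δ^4 ≥ (24−19)/(19−6) = 5/13.
At δ = 1/7: partial sum = 0.1666 < 0.3846. Cooperation not sustainable.

Yes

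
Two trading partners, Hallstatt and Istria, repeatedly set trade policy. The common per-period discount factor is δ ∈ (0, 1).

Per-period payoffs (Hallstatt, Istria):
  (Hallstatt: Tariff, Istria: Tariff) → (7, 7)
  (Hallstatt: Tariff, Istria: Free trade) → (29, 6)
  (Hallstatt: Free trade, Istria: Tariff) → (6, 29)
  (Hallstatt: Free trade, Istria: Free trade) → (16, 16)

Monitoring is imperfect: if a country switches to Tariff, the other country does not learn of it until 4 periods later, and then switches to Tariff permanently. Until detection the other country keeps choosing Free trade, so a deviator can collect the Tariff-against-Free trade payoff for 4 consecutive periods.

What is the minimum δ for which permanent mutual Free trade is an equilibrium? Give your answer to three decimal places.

0.877

A deviator earns 29 for 4 periods, then 7 forever; cooperating earns 16 forever. Multiplying the IC by (1−δ):
16 ≥ 29(1−δ^4) + 7δ^4, so 22·δ^4 ≥ 13 and δ^4 ≥ 13/22.
δ ≥ (13/22)^(1/4) ≈ 0.877.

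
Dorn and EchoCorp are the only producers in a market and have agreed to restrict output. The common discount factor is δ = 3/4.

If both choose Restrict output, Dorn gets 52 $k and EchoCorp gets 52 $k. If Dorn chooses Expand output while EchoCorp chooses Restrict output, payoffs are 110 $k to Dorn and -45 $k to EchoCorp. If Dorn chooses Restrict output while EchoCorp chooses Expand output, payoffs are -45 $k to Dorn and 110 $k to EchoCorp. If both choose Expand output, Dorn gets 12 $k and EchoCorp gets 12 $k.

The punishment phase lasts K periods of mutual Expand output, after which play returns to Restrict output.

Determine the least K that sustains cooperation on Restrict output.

Need Σ_{k=1}^{K} δ^k ≥ (110−52)/(52−12) = 1.4500 at δ = 3/4.
At K = 2 the sum is 1.3125 < 1.4500; at K = 3 it is 1.7344 ≥ 1.4500.
So the minimum punishment length is K = 3.

3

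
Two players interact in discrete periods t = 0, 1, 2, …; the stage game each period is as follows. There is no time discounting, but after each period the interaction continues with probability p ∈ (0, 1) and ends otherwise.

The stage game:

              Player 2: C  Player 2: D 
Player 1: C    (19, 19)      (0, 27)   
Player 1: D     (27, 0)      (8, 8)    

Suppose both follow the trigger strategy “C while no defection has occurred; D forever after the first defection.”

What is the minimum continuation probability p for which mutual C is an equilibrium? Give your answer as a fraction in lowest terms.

8/19

With no time discounting, the continuation probability p plays the role of the discount factor.
Grim-trigger IC: 19/(1−p) ≥ 27 + 8p/(1−p) ⇒ p ≥ (27−19)/(27−8) = 8/19.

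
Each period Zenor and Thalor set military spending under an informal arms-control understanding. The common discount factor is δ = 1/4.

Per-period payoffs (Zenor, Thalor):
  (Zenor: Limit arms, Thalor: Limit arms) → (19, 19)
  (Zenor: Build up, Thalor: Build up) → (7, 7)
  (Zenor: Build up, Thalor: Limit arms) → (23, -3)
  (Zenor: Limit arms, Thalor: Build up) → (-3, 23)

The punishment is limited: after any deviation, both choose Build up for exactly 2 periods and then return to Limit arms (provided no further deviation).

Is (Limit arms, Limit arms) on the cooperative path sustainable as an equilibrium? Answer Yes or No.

Comparing payoff streams over the 3 periods until play realigns: cooperate → 19(1+δ+…+δ^2); deviate → 23 + 7(δ+…+δ^2).
Cooperation is sustained iff (19−7)(δ+…+δ^2) ≥ 23−19.
δ+…+δ^2 = 1/4·(1−(1/4)^2)/(1−1/4) = 0.3125, and (23−19)/(19−7) = 0.3333.
0.3125 < 0.3333, so cooperation is not sustainable.

No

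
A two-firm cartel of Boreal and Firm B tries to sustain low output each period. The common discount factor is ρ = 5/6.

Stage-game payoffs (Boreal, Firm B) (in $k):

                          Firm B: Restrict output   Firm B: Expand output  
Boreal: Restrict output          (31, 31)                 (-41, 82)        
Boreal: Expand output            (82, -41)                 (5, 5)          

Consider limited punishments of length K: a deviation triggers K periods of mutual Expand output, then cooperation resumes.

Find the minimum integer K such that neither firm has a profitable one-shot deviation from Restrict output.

Need Σ_{k=1}^{K} ρ^k ≥ (82−31)/(31−5) = 1.9615 at ρ = 5/6.
At K = 2 the sum is 1.5278 < 1.9615; at K = 3 it is 2.1065 ≥ 1.9615.
So the minimum punishment length is K = 3.

3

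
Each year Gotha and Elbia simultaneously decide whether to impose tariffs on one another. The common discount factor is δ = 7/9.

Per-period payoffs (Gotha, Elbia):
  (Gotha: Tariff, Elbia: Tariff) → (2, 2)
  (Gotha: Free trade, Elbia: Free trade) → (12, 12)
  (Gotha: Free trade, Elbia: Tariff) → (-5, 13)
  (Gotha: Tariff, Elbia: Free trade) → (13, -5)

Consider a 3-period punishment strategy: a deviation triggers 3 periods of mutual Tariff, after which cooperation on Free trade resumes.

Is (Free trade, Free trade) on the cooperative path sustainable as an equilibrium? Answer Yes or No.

A one-shot deviation gives 13 now, then 2 for 3 periods, then back to 12.
Gain from deviating: (13−12) today; loss: (12−2) in each of the next 3 periods.
No-deviation condition: (12−2)(δ+…+δ^3) ≥ 13−12, i.e. δ+…+δ^3 ≥ 1/10.
At δ = 7/9: δ+…+δ^3 = 1.8532 ≥ 0.1000.
So cooperation is sustainable.

Yes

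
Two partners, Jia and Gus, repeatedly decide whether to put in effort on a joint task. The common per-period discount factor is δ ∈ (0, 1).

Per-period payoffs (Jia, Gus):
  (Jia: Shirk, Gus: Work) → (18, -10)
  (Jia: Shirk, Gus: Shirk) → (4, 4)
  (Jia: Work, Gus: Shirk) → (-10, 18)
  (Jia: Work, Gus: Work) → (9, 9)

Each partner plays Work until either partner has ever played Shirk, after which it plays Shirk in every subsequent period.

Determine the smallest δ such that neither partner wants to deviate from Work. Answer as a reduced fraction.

9/14

Under grim trigger the critical discount factor is (T−C)/(T−P) with T = 18, C = 9, P = 4.
δ* = (18−9)/(18−4) = 9/14.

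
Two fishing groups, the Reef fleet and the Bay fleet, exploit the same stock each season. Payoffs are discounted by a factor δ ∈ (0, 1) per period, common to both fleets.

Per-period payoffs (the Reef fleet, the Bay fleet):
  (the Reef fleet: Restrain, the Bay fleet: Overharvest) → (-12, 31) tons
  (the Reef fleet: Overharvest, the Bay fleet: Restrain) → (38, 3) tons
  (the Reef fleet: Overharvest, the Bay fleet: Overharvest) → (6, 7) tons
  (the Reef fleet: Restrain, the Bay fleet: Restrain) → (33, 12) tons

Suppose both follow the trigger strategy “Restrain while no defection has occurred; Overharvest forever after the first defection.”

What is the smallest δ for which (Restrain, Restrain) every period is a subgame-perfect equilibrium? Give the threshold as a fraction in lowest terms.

19/24

the Reef fleet: cooperation gives 33 each period; deviation gives 38 once then 6 forever.
  33/(1−δ) ≥ 38 + 6δ/(1−δ) ⇒ δ ≥ 5/32.
the Bay fleet: cooperation gives 12 each period; deviation gives 31 once then 7 forever.
  δ ≥ 19/24.
Both must hold, so the binding constraint is the Bay fleet's: δ ≥ 19/24.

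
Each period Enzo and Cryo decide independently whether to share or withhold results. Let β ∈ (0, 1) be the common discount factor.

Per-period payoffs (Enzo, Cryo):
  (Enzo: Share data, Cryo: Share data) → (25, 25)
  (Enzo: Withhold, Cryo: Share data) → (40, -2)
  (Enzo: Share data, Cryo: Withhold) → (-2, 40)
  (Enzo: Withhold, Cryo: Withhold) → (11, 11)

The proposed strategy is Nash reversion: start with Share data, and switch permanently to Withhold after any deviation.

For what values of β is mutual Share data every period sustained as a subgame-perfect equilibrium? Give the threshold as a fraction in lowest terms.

One-period gain from deviating is 40 − 25 = 15. The loss is 25 − 11 = 14 in every subsequent period, with present value 14·β/(1−β).
Deviation is unprofitable when 14·β/(1−β) ≥ 15, i.e. β/(1−β) ≥ 15/14.
Equivalently β ≥ 15/(15+14) = 15/29.

15/29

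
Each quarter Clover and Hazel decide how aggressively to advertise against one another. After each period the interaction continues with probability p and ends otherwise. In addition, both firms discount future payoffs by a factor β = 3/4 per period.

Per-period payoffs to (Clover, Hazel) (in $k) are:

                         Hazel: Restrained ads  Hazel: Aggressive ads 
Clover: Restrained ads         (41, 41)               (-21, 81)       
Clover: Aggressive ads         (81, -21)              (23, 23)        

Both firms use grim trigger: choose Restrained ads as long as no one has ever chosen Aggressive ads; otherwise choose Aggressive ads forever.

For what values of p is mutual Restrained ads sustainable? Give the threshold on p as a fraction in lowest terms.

80/87

Expected continuation weight on next period's payoff is β·p = 3/4·p, which plays the role of the discount factor.
Cooperation requires 3/4·p ≥ (81−41)/(81−23) = 20/29, hence p ≥ 80/87.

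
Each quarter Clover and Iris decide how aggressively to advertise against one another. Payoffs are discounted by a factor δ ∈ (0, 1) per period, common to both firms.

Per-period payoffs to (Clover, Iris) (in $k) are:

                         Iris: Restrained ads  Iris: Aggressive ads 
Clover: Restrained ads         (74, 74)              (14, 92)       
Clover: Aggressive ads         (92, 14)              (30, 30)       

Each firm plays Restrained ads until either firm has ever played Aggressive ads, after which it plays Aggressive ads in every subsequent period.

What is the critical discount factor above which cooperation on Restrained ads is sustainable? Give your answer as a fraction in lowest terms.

Under grim trigger the critical discount factor is (T−C)/(T−P) with T = 92, C = 74, P = 30.
δ* = (92−74)/(92−30) = 18/62 = 9/31.

9/31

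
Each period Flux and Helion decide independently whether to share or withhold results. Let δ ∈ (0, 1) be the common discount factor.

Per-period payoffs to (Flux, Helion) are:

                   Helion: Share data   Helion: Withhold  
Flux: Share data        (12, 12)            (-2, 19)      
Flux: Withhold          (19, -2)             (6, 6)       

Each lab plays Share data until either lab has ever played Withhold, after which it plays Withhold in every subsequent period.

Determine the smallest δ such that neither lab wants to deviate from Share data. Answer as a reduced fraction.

One-period gain from deviating is 19 − 12 = 7. The loss is 12 − 6 = 6 in every subsequent period, with present value 6·δ/(1−δ).
Deviation is unprofitable when 6·δ/(1−δ) ≥ 7, i.e. δ/(1−δ) ≥ 7/6.
Equivalently δ ≥ 7/(7+6) = 7/13.

7/13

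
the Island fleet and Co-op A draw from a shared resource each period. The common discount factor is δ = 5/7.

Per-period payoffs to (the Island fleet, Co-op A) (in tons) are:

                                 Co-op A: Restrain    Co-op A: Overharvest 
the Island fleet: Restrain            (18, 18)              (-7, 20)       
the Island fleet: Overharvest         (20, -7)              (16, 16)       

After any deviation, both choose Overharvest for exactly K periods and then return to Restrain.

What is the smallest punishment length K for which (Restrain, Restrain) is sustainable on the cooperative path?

Need Σ_{k=1}^{K} δ^k ≥ (20−18)/(18−16) = 1.0000 at δ = 5/7.
At K = 1 the sum is 0.7143 < 1.0000; at K = 2 it is 1.2245 ≥ 1.0000.
So the minimum punishment length is K = 2.

2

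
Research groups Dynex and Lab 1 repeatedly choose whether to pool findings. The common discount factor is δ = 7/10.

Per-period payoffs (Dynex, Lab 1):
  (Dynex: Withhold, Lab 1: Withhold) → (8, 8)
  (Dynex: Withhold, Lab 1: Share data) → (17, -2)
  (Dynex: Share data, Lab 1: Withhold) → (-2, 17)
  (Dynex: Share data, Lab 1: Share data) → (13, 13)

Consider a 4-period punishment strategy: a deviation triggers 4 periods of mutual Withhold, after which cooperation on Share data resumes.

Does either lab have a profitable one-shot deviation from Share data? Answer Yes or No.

IC: δ+…+δ^4 ≥ (17−13)/(13−8) = 4/5.
At δ = 7/10: partial sum = 1.7731 ≥ 0.8000. Cooperation sustainable.

No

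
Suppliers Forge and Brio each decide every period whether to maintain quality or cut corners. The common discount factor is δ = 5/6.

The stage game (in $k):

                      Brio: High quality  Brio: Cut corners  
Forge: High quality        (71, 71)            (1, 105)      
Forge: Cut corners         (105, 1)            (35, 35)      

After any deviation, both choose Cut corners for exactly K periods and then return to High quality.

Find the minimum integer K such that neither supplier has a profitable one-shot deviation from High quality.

2

Need Σ_{k=1}^{K} δ^k ≥ (105−71)/(71−35) = 0.9444 at δ = 5/6.
At K = 1 the sum is 0.8333 < 0.9444; at K = 2 it is 1.5278 ≥ 0.9444.
So the minimum punishment length is K = 2.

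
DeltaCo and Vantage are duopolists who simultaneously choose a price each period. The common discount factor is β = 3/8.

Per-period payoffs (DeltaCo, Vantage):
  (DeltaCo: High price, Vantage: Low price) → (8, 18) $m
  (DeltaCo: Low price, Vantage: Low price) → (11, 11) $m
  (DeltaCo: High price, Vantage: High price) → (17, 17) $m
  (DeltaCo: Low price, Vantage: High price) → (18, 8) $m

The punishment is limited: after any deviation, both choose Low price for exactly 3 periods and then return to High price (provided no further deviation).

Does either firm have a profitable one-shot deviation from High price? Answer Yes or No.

IC: β+…+β^3 ≥ (18−17)/(17−11) = 1/6.
At β = 3/8: partial sum = 0.5684 ≥ 0.1667. Cooperation sustainable.

No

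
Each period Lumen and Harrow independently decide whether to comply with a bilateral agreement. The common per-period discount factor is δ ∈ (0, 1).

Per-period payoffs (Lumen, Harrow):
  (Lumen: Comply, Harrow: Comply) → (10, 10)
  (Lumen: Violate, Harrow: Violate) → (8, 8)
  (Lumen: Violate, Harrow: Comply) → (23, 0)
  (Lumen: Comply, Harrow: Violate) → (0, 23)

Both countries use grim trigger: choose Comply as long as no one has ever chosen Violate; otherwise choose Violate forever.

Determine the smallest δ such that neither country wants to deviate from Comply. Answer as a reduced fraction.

13/15

10/(1−δ) ≥ 23 + 8δ/(1−δ)
10 ≥ 23 − 15δ
δ ≥ 13/15.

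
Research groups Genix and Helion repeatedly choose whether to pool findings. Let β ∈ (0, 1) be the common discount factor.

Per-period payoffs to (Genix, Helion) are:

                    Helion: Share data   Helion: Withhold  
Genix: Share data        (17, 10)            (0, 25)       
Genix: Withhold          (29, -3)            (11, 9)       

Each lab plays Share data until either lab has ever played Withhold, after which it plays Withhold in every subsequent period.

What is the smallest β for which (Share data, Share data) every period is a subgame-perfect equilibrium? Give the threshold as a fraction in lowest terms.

15/16

For Genix: deviation gain 29−17 = 12, per-period punishment loss 17−11 = 6. IC gives β ≥ 12/18 = 2/3.
For Helion: gain 15, loss 1 per period, so β ≥ 15/16.
The tighter constraint is Helion's, so cooperation needs β ≥ 15/16.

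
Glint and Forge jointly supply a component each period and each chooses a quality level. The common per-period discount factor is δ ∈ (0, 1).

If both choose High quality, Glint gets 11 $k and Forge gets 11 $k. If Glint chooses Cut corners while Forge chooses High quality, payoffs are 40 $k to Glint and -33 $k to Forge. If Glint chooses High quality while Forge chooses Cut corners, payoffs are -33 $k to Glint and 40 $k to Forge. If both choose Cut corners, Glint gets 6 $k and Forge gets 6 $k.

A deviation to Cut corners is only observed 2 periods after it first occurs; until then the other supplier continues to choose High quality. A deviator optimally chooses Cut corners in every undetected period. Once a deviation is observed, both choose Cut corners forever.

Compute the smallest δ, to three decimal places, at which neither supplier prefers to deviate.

0.924

Deviating for the 2 undetected periods gains 40−11 = 29 per period over cooperation, then loses 11−6 = 5 per period forever once punishment starts.
Gain: 29(1 + δ + … + δ^1); loss: 5·δ^2/(1−δ).
No profitable deviation ⇔ 29(1−δ^2) ≤ 5·δ^2, i.e. δ^2 ≥ 29/(29+5) = 29/34.
Hence δ ≥ (29/34)^(1/2) ≈ 0.924.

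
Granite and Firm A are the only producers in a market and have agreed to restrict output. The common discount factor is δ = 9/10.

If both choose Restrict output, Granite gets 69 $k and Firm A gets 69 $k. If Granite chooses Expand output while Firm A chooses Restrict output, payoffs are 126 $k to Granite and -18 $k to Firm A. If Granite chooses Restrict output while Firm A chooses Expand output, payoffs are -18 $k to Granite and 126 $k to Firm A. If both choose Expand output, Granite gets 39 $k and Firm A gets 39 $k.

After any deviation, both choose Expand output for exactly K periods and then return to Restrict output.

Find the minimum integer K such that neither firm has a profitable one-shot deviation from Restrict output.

Need Σ_{k=1}^{K} δ^k ≥ (126−69)/(69−39) = 1.9000 at δ = 9/10.
At K = 2 the sum is 1.7100 < 1.9000; at K = 3 it is 2.4390 ≥ 1.9000.
So the minimum punishment length is K = 3.

3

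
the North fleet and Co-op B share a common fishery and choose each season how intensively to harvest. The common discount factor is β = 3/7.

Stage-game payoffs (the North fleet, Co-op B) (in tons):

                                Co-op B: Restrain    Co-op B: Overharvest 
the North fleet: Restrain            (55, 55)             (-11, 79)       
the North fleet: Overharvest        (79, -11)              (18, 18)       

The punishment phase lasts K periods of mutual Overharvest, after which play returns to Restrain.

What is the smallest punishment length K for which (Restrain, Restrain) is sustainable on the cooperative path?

Need Σ_{k=1}^{K} β^k ≥ (79−55)/(55−18) = 0.6486 at β = 3/7.
At K = 2 the sum is 0.6122 < 0.6486; at K = 3 it is 0.6910 ≥ 0.6486.
So the minimum punishment length is K = 3.

3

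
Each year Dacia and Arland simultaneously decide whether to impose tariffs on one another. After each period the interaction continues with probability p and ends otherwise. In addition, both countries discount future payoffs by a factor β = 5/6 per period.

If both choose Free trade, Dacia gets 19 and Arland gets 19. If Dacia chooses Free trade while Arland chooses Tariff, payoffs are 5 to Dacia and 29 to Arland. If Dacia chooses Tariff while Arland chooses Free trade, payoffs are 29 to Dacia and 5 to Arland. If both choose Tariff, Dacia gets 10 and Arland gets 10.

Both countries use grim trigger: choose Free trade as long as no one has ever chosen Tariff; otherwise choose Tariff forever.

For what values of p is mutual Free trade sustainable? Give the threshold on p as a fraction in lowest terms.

With continuation probability p and discount β, the effective per-period discount factor is βp.
Grim-trigger IC: βp ≥ (29−19)/(29−10) = 10/19.
So p ≥ (10/19)/(5/6) = 12/19.

12/19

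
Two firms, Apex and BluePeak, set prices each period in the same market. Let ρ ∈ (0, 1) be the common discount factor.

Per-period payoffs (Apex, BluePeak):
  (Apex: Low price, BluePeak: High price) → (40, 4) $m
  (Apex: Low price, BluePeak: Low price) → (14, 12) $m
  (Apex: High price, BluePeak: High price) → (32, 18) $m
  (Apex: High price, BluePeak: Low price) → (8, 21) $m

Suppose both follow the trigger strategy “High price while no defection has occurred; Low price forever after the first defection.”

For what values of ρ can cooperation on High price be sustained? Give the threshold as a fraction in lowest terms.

Apex: cooperation gives 32 each period; deviation gives 40 once then 14 forever.
  32/(1−ρ) ≥ 40 + 14ρ/(1−ρ) ⇒ ρ ≥ 8/26 = 4/13.
BluePeak: cooperation gives 18 each period; deviation gives 21 once then 12 forever.
  ρ ≥ 3/9 = 1/3.
Both must hold, so the binding constraint is BluePeak's: ρ ≥ 1/3.

1/3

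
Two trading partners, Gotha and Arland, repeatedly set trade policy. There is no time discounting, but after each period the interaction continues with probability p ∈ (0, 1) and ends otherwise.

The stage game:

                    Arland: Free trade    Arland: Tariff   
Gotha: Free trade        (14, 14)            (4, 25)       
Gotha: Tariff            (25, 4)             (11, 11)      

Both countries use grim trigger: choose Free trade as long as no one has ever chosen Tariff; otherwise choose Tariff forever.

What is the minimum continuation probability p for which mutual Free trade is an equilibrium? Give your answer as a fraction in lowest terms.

Expected cooperation value is 14 + p·14 + p²·14 + … = 14/(1−p); deviation gives 25 + p·11/(1−p).
14 ≥ 25(1−p) + 11p ⇒ 14p ≥ 11 ⇒ p ≥ 11/14.

11/14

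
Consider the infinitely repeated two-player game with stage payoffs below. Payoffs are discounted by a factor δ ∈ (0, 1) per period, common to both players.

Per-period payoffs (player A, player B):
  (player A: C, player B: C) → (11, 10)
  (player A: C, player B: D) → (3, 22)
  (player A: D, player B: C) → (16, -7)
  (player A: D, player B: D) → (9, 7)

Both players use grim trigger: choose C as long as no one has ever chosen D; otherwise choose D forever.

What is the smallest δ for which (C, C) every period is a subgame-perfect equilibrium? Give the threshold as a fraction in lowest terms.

4/5

For player A: deviation gain 16−11 = 5, per-period punishment loss 11−9 = 2. IC gives δ ≥ 5/7.
For player B: gain 12, loss 3 per period, so δ ≥ 12/15 = 4/5.
The tighter constraint is player B's, so cooperation needs δ ≥ 4/5.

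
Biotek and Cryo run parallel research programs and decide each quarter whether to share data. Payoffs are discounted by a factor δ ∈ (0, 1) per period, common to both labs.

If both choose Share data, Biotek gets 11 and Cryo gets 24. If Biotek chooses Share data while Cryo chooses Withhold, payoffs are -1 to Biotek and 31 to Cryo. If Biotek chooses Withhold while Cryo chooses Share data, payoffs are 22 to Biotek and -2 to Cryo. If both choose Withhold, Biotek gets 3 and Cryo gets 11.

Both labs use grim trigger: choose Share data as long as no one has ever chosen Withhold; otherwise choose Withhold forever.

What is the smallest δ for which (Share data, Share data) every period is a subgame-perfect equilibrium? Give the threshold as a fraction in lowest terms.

11/19

Biotek's threshold: (22−11)/(22−3) = 11/19.
Cryo's threshold: (31−24)/(31−11) = 7/20.
11/19 > 7/20, so Biotek binds and δ* = 11/19.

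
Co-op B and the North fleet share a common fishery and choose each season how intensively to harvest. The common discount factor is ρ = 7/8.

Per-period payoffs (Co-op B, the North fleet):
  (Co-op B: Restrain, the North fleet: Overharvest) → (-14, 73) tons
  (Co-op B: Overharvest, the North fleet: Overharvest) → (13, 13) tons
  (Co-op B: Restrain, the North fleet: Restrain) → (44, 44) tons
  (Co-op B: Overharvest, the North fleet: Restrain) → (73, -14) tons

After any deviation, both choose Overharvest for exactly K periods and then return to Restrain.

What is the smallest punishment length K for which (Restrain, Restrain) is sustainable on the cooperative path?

No profitable deviation requires (44−13)(ρ+…+ρ^K) ≥ 73−44, i.e. ρ+…+ρ^K ≥ 29/31 ≈ 0.9355.
With ρ = 7/8, the partial sums are K=1: 0.8750, K=2: 1.6406.
K = 2 is the first length at which the sum reaches 0.9355.

2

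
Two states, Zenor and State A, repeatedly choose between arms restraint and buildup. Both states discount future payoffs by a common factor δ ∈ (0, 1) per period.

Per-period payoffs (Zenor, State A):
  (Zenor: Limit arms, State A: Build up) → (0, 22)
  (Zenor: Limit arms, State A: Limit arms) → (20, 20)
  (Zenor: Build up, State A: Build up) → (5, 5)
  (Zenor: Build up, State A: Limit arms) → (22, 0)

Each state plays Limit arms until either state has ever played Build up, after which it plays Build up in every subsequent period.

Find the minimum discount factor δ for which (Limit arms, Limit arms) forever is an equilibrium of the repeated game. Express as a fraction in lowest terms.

20/(1−δ) ≥ 22 + 5δ/(1−δ)
20 ≥ 22 − 17δ
δ ≥ 2/17.

2/17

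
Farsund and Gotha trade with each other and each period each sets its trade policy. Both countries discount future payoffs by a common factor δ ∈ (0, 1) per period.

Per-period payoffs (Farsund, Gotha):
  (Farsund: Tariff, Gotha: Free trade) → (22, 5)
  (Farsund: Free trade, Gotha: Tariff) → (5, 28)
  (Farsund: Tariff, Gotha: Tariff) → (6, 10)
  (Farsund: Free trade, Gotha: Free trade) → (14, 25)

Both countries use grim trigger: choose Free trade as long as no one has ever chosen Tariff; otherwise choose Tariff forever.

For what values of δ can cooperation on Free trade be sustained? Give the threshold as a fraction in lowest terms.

1/2

Farsund's threshold: (22−14)/(22−6) = 1/2.
Gotha's threshold: (28−25)/(28−10) = 1/6.
1/2 > 1/6, so Farsund binds and δ* = 1/2.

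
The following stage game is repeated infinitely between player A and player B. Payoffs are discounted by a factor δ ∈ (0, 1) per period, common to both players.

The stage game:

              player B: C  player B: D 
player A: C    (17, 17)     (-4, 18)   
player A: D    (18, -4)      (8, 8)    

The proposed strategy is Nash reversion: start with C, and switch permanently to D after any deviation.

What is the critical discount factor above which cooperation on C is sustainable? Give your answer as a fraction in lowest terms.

1/10

Cooperation forever yields 17 each period: 17/(1−δ).
Deviating yields 18 once, then 8 forever: 18 + 8δ/(1−δ).
No profitable deviation requires 17/(1−δ) ≥ 18 + 8δ/(1−δ).
Multiplying by (1−δ): 17 ≥ 18(1−δ) + 8δ = 18 − 10δ.
So 10δ ≥ 1, i.e. δ ≥ 1/10.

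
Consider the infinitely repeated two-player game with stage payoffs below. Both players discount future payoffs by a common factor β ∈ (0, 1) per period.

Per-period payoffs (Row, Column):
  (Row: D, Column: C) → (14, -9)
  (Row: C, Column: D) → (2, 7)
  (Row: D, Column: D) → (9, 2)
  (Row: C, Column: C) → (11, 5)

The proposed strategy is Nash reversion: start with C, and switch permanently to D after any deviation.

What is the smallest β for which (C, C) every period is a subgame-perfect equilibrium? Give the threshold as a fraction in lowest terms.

3/5

For Row: deviation gain 14−11 = 3, per-period punishment loss 11−9 = 2. IC gives β ≥ 3/5.
For Column: gain 2, loss 3 per period, so β ≥ 2/5.
The tighter constraint is Row's, so cooperation needs β ≥ 3/5.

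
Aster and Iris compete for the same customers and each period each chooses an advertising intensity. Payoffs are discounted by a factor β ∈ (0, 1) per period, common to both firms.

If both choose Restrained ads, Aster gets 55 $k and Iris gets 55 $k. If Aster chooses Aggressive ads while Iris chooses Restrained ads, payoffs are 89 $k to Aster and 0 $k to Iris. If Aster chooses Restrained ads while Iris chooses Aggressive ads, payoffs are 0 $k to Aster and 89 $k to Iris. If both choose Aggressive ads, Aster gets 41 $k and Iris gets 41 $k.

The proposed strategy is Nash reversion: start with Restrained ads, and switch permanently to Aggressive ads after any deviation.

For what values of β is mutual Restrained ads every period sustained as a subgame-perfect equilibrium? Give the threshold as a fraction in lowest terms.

17/24

One-period gain from deviating is 89 − 55 = 34. The loss is 55 − 41 = 14 in every subsequent period, with present value 14·β/(1−β).
Deviation is unprofitable when 14·β/(1−β) ≥ 34, i.e. β/(1−β) ≥ 17/7.
Equivalently β ≥ 34/(34+14) = 17/24.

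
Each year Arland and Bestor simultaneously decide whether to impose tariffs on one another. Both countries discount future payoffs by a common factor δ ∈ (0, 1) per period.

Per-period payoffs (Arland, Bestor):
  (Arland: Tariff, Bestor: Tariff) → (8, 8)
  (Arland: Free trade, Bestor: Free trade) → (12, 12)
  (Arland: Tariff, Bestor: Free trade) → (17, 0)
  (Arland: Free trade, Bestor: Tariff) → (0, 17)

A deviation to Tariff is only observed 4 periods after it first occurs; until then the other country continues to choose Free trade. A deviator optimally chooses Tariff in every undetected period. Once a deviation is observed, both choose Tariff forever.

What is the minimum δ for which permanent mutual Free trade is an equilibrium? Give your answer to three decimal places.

A deviator earns 17 for 4 periods, then 8 forever; cooperating earns 12 forever. Multiplying the IC by (1−δ):
12 ≥ 17(1−δ^4) + 8δ^4, so 9·δ^4 ≥ 5 and δ^4 ≥ 5/9.
δ ≥ (5/9)^(1/4) ≈ 0.863.

0.863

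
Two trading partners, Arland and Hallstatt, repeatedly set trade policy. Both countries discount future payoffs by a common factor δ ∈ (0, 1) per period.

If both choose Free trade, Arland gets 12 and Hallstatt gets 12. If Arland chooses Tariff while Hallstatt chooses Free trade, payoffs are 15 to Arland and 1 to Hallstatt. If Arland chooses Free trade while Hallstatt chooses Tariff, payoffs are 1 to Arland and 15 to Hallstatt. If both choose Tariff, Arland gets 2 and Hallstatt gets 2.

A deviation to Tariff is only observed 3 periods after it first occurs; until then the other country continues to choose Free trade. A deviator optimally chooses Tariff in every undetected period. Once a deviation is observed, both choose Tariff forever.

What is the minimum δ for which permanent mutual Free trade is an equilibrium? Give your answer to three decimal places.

The best deviation is to choose Tariff for all 3 undetected periods, earning 15 each, then 2 forever once detected.
Deviation value: 15(1−δ^3)/(1−δ) + 2δ^3/(1−δ); cooperation value: 12/(1−δ).
IC: 12 ≥ 15(1−δ^3) + 2δ^3 = 15 − 13δ^3.
So δ^3 ≥ 3/13, giving δ ≥ (3/13)^(1/3) ≈ 0.613.

0.613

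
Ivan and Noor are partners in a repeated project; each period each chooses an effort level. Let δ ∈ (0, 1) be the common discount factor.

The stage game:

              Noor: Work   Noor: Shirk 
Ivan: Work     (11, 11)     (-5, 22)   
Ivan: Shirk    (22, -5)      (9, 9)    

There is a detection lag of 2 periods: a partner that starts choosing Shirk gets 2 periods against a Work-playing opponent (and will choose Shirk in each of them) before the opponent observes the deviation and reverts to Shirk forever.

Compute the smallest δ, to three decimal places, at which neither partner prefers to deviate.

The best deviation is to choose Shirk for all 2 undetected periods, earning 22 each, then 9 forever once detected.
Deviation value: 22(1−δ^2)/(1−δ) + 9δ^2/(1−δ); cooperation value: 11/(1−δ).
IC: 11 ≥ 22(1−δ^2) + 9δ^2 = 22 − 13δ^2.
So δ^2 ≥ 11/13, giving δ ≥ (11/13)^(1/2) ≈ 0.920.

0.920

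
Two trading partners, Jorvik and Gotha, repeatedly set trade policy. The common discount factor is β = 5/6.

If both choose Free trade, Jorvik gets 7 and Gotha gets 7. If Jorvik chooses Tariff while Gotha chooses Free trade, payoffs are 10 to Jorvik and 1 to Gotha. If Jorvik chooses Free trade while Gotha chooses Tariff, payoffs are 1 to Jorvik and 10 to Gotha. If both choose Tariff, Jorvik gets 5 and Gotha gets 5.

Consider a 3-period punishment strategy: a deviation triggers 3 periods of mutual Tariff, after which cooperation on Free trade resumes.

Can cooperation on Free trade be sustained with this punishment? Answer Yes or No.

IC: β+…+β^3 ≥ (10−7)/(7−5) = 3/2.
At β = 5/6: partial sum = 2.1065 ≥ 1.5000. Cooperation sustainable.

Yes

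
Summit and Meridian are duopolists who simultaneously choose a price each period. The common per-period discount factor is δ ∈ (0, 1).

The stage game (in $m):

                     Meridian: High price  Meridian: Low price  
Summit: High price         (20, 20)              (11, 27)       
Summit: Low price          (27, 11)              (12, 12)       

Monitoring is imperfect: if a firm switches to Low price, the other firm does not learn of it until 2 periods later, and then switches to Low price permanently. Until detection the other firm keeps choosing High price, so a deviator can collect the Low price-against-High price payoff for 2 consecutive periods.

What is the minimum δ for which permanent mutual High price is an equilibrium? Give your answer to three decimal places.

Deviating for the 2 undetected periods gains 27−20 = 7 per period over cooperation, then loses 20−12 = 8 per period forever once punishment starts.
Gain: 7(1 + δ + … + δ^1); loss: 8·δ^2/(1−δ).
No profitable deviation ⇔ 7(1−δ^2) ≤ 8·δ^2, i.e. δ^2 ≥ 7/(7+8) = 7/15.
Hence δ ≥ (7/15)^(1/2) ≈ 0.683.

0.683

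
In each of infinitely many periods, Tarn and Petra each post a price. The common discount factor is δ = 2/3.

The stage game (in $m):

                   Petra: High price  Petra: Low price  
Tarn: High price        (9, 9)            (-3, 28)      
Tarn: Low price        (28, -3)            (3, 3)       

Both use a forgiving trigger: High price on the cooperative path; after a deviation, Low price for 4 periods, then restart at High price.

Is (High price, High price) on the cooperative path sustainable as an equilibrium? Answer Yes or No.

No

IC: δ+…+δ^4 ≥ (28−9)/(9−3) = 19/6.
At δ = 2/3: partial sum = 1.6049 < 3.1667. Cooperation not sustainable.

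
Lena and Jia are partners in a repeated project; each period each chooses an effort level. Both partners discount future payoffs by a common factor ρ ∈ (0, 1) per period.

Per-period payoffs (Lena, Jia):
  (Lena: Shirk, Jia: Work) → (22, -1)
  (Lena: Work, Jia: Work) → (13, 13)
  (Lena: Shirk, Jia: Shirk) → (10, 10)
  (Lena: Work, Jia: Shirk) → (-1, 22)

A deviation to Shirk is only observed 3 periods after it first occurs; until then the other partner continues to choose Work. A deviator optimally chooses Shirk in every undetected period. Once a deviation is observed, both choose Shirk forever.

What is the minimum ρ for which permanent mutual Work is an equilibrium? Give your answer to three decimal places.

0.909

The best deviation is to choose Shirk for all 3 undetected periods, earning 22 each, then 10 forever once detected.
Deviation value: 22(1−ρ^3)/(1−ρ) + 10ρ^3/(1−ρ); cooperation value: 13/(1−ρ).
IC: 13 ≥ 22(1−ρ^3) + 10ρ^3 = 22 − 12ρ^3.
So ρ^3 ≥ 9/12 = 3/4, giving ρ ≥ (3/4)^(1/3) ≈ 0.909.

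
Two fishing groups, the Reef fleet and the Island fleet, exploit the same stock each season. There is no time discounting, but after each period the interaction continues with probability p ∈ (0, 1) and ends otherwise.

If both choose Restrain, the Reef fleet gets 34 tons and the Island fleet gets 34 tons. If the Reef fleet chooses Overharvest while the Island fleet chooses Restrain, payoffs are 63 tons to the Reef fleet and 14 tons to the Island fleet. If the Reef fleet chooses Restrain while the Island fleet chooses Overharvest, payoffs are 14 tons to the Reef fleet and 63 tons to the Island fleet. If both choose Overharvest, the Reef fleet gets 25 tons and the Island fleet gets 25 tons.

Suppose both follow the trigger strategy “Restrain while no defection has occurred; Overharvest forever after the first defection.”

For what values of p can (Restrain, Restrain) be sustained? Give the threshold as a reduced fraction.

29/38

Expected cooperation value is 34 + p·34 + p²·34 + … = 34/(1−p); deviation gives 63 + p·25/(1−p).
34 ≥ 63(1−p) + 25p ⇒ 38p ≥ 29 ⇒ p ≥ 29/38.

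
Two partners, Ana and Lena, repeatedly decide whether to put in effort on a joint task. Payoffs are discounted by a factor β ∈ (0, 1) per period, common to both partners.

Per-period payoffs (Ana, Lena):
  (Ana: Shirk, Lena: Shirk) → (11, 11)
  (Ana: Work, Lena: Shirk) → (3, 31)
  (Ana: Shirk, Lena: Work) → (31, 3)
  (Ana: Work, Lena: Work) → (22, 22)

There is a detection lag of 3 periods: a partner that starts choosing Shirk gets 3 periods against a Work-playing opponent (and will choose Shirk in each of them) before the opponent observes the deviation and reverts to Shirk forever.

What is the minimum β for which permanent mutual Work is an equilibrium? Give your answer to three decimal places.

0.766

The best deviation is to choose Shirk for all 3 undetected periods, earning 31 each, then 11 forever once detected.
Deviation value: 31(1−β^3)/(1−β) + 11β^3/(1−β); cooperation value: 22/(1−β).
IC: 22 ≥ 31(1−β^3) + 11β^3 = 31 − 20β^3.
So β^3 ≥ 9/20, giving β ≥ (9/20)^(1/3) ≈ 0.766.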